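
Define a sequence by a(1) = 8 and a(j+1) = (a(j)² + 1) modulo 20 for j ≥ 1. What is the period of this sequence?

Listing terms: a(1) = 8,  a(2) = 5,  a(3) = 6,  a(4) = 17,  a(5) = 10,  a(6) = 1,  a(7) = 2,  a(8) = 5.
Since a(8) = a(2) = 5, the sequence is eventually periodic: after a pre-period of length 1 it cycles with period 6.

6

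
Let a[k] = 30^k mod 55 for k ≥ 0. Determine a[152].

20

We have a[0] = 1; a[1] = 30; a[2] = 20; a[3] = 50; a[4] = 15; a[5] = 10; a[6] = 25; a[7] = 35; a[8] = 5; a[9] = 40; a[10] = 45; a[11] = 30.
Since a[11] = a[1] = 30, the sequence is eventually periodic: after a pre-period of length 1 it cycles with period 10.
For k ≥ 1, a[k] depends only on (k - 1) mod 10. (152 - 1) mod 10 = 1, so a[152] = a[2] = 20.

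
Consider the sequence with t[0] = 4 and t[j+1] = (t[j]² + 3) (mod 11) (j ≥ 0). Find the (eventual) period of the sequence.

We have t[0] = 4; t[1] = 8; t[2] = 1; t[3] = 4.
Since t[3] = t[0] = 4, the sequence is periodic with period 3.

3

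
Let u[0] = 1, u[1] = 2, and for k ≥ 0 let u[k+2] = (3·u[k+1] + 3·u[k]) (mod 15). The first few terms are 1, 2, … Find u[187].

u[0] = 1; u[1] = 2; u[2] = 9; u[3] = 3; u[4] = 6; u[5] = 12; u[6] = 9; u[7] = 3.
Since (u[6], u[7]) = (u[2], u[3]) = (9, 3) (two consecutive terms determine the rest), the sequence is eventually periodic: after a pre-period of length 2 it cycles with period 4.
For k ≥ 2, u[k] depends only on (k - 2) mod 4. (187 - 2) mod 4 = 1, so u[187] = u[3] = 3.

3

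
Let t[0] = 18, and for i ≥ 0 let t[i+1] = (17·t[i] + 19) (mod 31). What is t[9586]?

2

Listing terms: t[0] = 18, t[1] = 15, t[2] = 26, t[3] = 27, t[4] = 13, t[5] = 23, t[6] = 7, t[7] = 14, t[8] = 9, t[9] = 17, t[10] = 29, t[11] = 16, t[12] = 12, t[13] = 6, t[14] = 28, t[15] = 30, t[16] = 2, t[17] = 22, t[18] = 21, t[19] = 4, t[20] = 25, t[21] = 10, t[22] = 3, t[23] = 8, t[24] = 0, t[25] = 19, t[26] = 1, t[27] = 5, t[28] = 11, t[29] = 20, t[30] = 18.
Since t[30] = t[0] = 18, the sequence is periodic with period 30.
(9586 - 0) mod 30 = 16, so t[9586] = t[16] = 2.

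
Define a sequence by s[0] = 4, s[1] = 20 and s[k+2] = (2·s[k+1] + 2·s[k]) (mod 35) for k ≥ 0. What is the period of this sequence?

48

We have s[0] = 4,  s[1] = 20,  s[2] = 13,  s[3] = 31,  s[4] = 18,  s[5] = 28,  s[6] = 22,  s[7] = 30,  s[8] = 34,  s[9] = 23,  s[10] = 9,  s[11] = 29,  s[12] = 6,  s[13] = 0,  s[14] = 12,  s[15] = 24,  s[16] = 2,  s[17] = 17,  s[18] = 3,  s[19] = 5,  s[20] = 16,  s[21] = 7,  s[22] = 11,  s[23] = 1,  s[24] = 24,  s[25] = 15,  s[26] = 8,  s[27] = 11,  s[28] = 3,  s[29] = 28,  s[30] = 27,  s[31] = 5,  s[32] = 29,  s[33] = 33,  s[34] = 19,  s[35] = 34,  s[36] = 1,  s[37] = 0,  s[38] = 2,  s[39] = 4,  s[40] = 12,  s[41] = 32,  s[42] = 18,  s[43] = 30,  s[44] = 26,  s[45] = 7,  s[46] = 31,  s[47] = 6,  s[48] = 4,  s[49] = 20.
Since (s[48], s[49]) = (s[0], s[1]) = (4, 20) (two consecutive terms determine the rest), the sequence is periodic with period 48.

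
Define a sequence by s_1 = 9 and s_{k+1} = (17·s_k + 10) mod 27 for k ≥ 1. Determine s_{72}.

Listing terms: s_1 = 9, s_2 = 1, s_3 = 0, s_4 = 10, s_5 = 18, s_6 = 19, s_7 = 9.
The sequence repeats with period 6.
So s_{72} = s_{1 + ((72-1) mod 6)} = s_6 = 19.

19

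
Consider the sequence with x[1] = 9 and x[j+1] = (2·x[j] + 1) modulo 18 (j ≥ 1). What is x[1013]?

15

x[1] = 9, x[2] = 1, x[3] = 3, x[4] = 7, x[5] = 15, x[6] = 13, x[7] = 9.
The sequence repeats with period 6.
So x[1013] = x[1 + ((1013-1) mod 6)] = x[5] = 15.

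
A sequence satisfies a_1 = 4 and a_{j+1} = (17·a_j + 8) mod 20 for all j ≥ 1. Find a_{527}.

0

a_1 = 4,  a_2 = 16,  a_3 = 0,  a_4 = 8,  a_5 = 4.
Since a_5 = a_1 = 4, the sequence is periodic with period 4.
So a_{527} = a_{1 + ((527-1) mod 4)} = a_3 = 0.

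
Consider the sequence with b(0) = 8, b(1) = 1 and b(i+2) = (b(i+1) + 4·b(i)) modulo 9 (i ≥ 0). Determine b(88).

2

b(0) = 8; b(1) = 1; b(2) = 6; b(3) = 1; b(4) = 7; b(5) = 2; b(6) = 3; b(7) = 2; b(8) = 5; b(9) = 4; b(10) = 6; b(11) = 4; b(12) = 1; b(13) = 8; b(14) = 3; b(15) = 8; b(16) = 2; b(17) = 7; b(18) = 6; b(19) = 7; b(20) = 4; b(21) = 5; b(22) = 3; b(23) = 5; b(24) = 8; b(25) = 1.
The sequence repeats with period 24.
(88 - 0) mod 24 = 16, so b(88) = b(16) = 2.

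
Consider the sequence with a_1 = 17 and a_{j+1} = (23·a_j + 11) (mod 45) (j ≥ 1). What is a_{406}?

a_1 = 17; a_2 = 42; a_3 = 32; a_4 = 27; a_5 = 2; a_6 = 12; a_7 = 17.
The sequence repeats with period 6.
(406 - 1) mod 6 = 3, so a_{406} = a_4 = 27.

27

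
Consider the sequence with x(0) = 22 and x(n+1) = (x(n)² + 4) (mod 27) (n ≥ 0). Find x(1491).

23

We have x(0) = 22,  x(1) = 2,  x(2) = 8,  x(3) = 14,  x(4) = 11,  x(5) = 17,  x(6) = 23,  x(7) = 20,  x(8) = 26,  x(9) = 5,  x(10) = 2.
Since x(10) = x(1) = 2, the sequence is eventually periodic: after a pre-period of length 1 it cycles with period 9.
For n ≥ 1, x(n) depends only on (n - 1) mod 9. (1491 - 1) mod 9 = 5, so x(1491) = x(6) = 23.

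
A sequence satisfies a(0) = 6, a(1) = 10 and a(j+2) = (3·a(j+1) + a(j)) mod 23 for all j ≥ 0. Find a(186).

6

We have a(0) = 6, a(1) = 10, a(2) = 13, a(3) = 3, a(4) = 22, a(5) = 0, a(6) = 22, a(7) = 20, a(8) = 13, a(9) = 13, a(10) = 6, a(11) = 8, a(12) = 7, a(13) = 6, a(14) = 2, a(15) = 12, a(16) = 15, a(17) = 11, a(18) = 2, a(19) = 17, a(20) = 7, a(21) = 15, a(22) = 6, a(23) = 10.
Since (a(22), a(23)) = (a(0), a(1)) = (6, 10) (two consecutive terms determine the rest), the sequence is periodic with period 22.
(186 - 0) mod 22 = 10, so a(186) = a(10) = 6.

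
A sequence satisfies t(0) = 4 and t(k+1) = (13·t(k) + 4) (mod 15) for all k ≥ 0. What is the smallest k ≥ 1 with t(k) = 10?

3

Listing terms: t(0) = 4,  t(1) = 11,  t(2) = 12,  t(3) = 10,  t(4) = 14,  t(5) = 6,  t(6) = 7,  t(7) = 5,  t(8) = 9,  t(9) = 1,  t(10) = 2,  t(11) = 0,  t(12) = 4.
Since t(12) = t(0) = 4, the sequence is periodic with period 12.
The value 10 first appears (with k ≥ 1) at t(3).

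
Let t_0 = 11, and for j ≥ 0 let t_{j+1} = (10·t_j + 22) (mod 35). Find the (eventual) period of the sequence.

6

Computing terms: t_0 = 11, t_1 = 27, t_2 = 12, t_3 = 2, t_4 = 7, t_5 = 22, t_6 = 32, t_7 = 27.
Since t_7 = t_1 = 27, the sequence is eventually periodic: after a pre-period of length 1 it cycles with period 6.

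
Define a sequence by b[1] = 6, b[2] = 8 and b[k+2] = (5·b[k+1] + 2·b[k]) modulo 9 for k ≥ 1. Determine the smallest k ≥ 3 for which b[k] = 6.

Listing terms: b[1] = 6, b[2] = 8, b[3] = 7, b[4] = 6, b[5] = 8.
The sequence repeats with period 3.
The value 6 next appears (with k ≥ 3) at b[4].

4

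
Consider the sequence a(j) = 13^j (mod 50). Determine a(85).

43

Computing terms: a(1) = 13; a(2) = 19; a(3) = 47; a(4) = 11; a(5) = 43; a(6) = 9; a(7) = 17; a(8) = 21; a(9) = 23; a(10) = 49; a(11) = 37; a(12) = 31; a(13) = 3; a(14) = 39; a(15) = 7; a(16) = 41; a(17) = 33; a(18) = 29; a(19) = 27; a(20) = 1; a(21) = 13.
Since a(21) = a(1) = 13, the sequence is periodic with period 20.
So a(85) = a(1 + ((85-1) mod 20)) = a(5) = 43.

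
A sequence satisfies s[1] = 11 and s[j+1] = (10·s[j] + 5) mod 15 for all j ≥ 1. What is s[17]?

Listing terms: s[1] = 11, s[2] = 10, s[3] = 0, s[4] = 5, s[5] = 10.
Since s[5] = s[2] = 10, the sequence is eventually periodic: after a pre-period of length 1 it cycles with period 3.
For j ≥ 2, s[j] depends only on (j - 2) mod 3. (17 - 2) mod 3 = 0, so s[17] = s[2] = 10.

10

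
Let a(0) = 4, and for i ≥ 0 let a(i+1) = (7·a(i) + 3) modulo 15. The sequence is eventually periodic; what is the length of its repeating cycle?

Computing terms: a(0) = 4,  a(1) = 1,  a(2) = 10,  a(3) = 13,  a(4) = 4.
The sequence repeats with period 4.

4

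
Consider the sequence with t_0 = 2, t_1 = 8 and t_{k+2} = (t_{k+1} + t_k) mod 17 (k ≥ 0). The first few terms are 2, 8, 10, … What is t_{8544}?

t_0 = 2, t_1 = 8, t_2 = 10, t_3 = 1, t_4 = 11, t_5 = 12, t_6 = 6, t_7 = 1, t_8 = 7, t_9 = 8, t_{10} = 15, t_{11} = 6, t_{12} = 4, t_{13} = 10, t_{14} = 14, t_{15} = 7, t_{16} = 4, t_{17} = 11, t_{18} = 15, t_{19} = 9, t_{20} = 7, t_{21} = 16, t_{22} = 6, t_{23} = 5, t_{24} = 11, t_{25} = 16, t_{26} = 10, t_{27} = 9, t_{28} = 2, t_{29} = 11, t_{30} = 13, t_{31} = 7, t_{32} = 3, t_{33} = 10, t_{34} = 13, t_{35} = 6, t_{36} = 2, t_{37} = 8.
The sequence repeats with period 36.
(8544 - 0) mod 36 = 12, so t_{8544} = t_{12} = 4.

4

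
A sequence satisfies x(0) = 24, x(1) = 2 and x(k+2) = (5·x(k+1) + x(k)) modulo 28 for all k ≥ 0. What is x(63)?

x(0) = 24; x(1) = 2; x(2) = 6; x(3) = 4; x(4) = 26; x(5) = 22; x(6) = 24; x(7) = 2.
Since (x(6), x(7)) = (x(0), x(1)) = (24, 2) (two consecutive terms determine the rest), the sequence is periodic with period 6.
(63 - 0) mod 6 = 3, so x(63) = x(3) = 4.

4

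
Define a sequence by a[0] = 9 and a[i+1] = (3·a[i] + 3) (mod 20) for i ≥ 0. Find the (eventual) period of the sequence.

We have a[0] = 9,  a[1] = 10,  a[2] = 13,  a[3] = 2,  a[4] = 9.
The sequence repeats with period 4.

4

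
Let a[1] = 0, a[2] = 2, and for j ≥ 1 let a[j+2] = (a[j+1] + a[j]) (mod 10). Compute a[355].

Listing terms: a[1] = 0; a[2] = 2; a[3] = 2; a[4] = 4; a[5] = 6; a[6] = 0; a[7] = 6; a[8] = 6; a[9] = 2; a[10] = 8; a[11] = 0; a[12] = 8; a[13] = 8; a[14] = 6; a[15] = 4; a[16] = 0; a[17] = 4; a[18] = 4; a[19] = 8; a[20] = 2; a[21] = 0; a[22] = 2.
The sequence repeats with period 20.
(355 - 1) mod 20 = 14, so a[355] = a[15] = 4.

4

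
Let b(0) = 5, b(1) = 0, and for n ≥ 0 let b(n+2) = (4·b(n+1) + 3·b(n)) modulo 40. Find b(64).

5

b(0) = 5; b(1) = 0; b(2) = 15; b(3) = 20; b(4) = 5; b(5) = 0.
The sequence repeats with period 4.
(64 - 0) mod 4 = 0, so b(64) = b(0) = 5.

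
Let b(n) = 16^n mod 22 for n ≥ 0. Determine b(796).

16

Computing terms: b(0) = 1,  b(1) = 16,  b(2) = 14,  b(3) = 4,  b(4) = 20,  b(5) = 12,  b(6) = 16.
Since b(6) = b(1) = 16, the sequence is eventually periodic: after a pre-period of length 1 it cycles with period 5.
For n ≥ 1, b(n) depends only on (n - 1) mod 5. (796 - 1) mod 5 = 0, so b(796) = b(1) = 16.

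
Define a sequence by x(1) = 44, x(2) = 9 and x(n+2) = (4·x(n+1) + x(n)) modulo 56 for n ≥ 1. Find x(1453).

Listing terms: x(1) = 44; x(2) = 9; x(3) = 24; x(4) = 49; x(5) = 52; x(6) = 33; x(7) = 16; x(8) = 41; x(9) = 12; x(10) = 33; x(11) = 32; x(12) = 49; x(13) = 4; x(14) = 9; x(15) = 40; x(16) = 1; x(17) = 44; x(18) = 9.
The sequence repeats with period 16.
So x(1453) = x(1 + ((1453-1) mod 16)) = x(13) = 4.

4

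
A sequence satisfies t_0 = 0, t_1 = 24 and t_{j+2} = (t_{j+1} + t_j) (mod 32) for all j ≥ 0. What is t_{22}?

We have t_0 = 0; t_1 = 24; t_2 = 24; t_3 = 16; t_4 = 8; t_5 = 24; t_6 = 0; t_7 = 24.
Since (t_6, t_7) = (t_0, t_1) = (0, 24) (two consecutive terms determine the rest), the sequence is periodic with period 6.
So t_{22} = t_{0 + ((22-0) mod 6)} = t_4 = 8.

8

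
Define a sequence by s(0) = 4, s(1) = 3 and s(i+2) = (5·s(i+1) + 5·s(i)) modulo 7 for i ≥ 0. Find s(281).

Computing terms: s(0) = 4; s(1) = 3; s(2) = 0; s(3) = 1; s(4) = 5; s(5) = 2; s(6) = 0; s(7) = 3; s(8) = 1; s(9) = 6; s(10) = 0; s(11) = 2; s(12) = 3; s(13) = 4; s(14) = 0; s(15) = 6; s(16) = 2; s(17) = 5; s(18) = 0; s(19) = 4; s(20) = 6; s(21) = 1; s(22) = 0; s(23) = 5; s(24) = 4; s(25) = 3.
The sequence repeats with period 24.
(281 - 0) mod 24 = 17, so s(281) = s(17) = 5.

5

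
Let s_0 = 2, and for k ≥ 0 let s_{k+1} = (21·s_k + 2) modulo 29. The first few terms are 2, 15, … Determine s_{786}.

Listing terms: s_0 = 2; s_1 = 15; s_2 = 27; s_3 = 18; s_4 = 3; s_5 = 7; s_6 = 4; s_7 = 28; s_8 = 10; s_9 = 9; s_{10} = 17; s_{11} = 11; s_{12} = 1; s_{13} = 23; s_{14} = 21; s_{15} = 8; s_{16} = 25; s_{17} = 5; s_{18} = 20; s_{19} = 16; s_{20} = 19; s_{21} = 24; s_{22} = 13; s_{23} = 14; s_{24} = 6; s_{25} = 12; s_{26} = 22; s_{27} = 0; s_{28} = 2.
Since s_{28} = s_0 = 2, the sequence is periodic with period 28.
(786 - 0) mod 28 = 2, so s_{786} = s_2 = 27.

27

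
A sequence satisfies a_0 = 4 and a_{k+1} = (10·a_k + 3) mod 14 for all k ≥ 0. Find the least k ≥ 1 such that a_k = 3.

a_0 = 4, a_1 = 1, a_2 = 13, a_3 = 7, a_4 = 3, a_5 = 5, a_6 = 11, a_7 = 1.
Since a_7 = a_1 = 1, the sequence is eventually periodic: after a pre-period of length 1 it cycles with period 6.
The value 3 first appears (with k ≥ 1) at a_4.

4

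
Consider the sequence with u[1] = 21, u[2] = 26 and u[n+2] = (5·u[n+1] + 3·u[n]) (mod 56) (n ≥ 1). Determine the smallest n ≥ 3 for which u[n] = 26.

5

Computing terms: u[1] = 21; u[2] = 26; u[3] = 25; u[4] = 35; u[5] = 26; u[6] = 11; u[7] = 21; u[8] = 26.
Since (u[7], u[8]) = (u[1], u[2]) = (21, 26) (two consecutive terms determine the rest), the sequence is periodic with period 6.
The value 26 first appears (with n ≥ 3) at u[5].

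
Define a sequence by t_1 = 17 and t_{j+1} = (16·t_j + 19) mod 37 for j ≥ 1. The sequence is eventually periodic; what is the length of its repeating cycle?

We have t_1 = 17, t_2 = 32, t_3 = 13, t_4 = 5, t_5 = 25, t_6 = 12, t_7 = 26, t_8 = 28, t_9 = 23, t_{10} = 17.
The sequence repeats with period 9.

9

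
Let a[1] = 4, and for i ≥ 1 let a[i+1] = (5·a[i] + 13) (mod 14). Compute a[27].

10

We have a[1] = 4; a[2] = 5; a[3] = 10; a[4] = 7; a[5] = 6; a[6] = 1; a[7] = 4.
The sequence repeats with period 6.
So a[27] = a[1 + ((27-1) mod 6)] = a[3] = 10.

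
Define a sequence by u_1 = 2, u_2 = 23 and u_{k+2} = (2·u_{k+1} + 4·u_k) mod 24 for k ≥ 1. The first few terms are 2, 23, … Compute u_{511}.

Computing terms: u_1 = 2,  u_2 = 23,  u_3 = 6,  u_4 = 8,  u_5 = 16,  u_6 = 16,  u_7 = 0,  u_8 = 16,  u_9 = 8,  u_{10} = 8,  u_{11} = 0,  u_{12} = 8,  u_{13} = 16.
Since (u_{12}, u_{13}) = (u_4, u_5) = (8, 16) (two consecutive terms determine the rest), the sequence is eventually periodic: after a pre-period of length 3 it cycles with period 8.
For k ≥ 4, u_k depends only on (k - 4) mod 8. (511 - 4) mod 8 = 3, so u_{511} = u_7 = 0.

0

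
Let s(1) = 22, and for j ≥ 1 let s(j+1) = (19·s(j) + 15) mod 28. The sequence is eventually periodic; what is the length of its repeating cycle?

We have s(1) = 22, s(2) = 13, s(3) = 10, s(4) = 9, s(5) = 18, s(6) = 21, s(7) = 22.
The sequence repeats with period 6.

6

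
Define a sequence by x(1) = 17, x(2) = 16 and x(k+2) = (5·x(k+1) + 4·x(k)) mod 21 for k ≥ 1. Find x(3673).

11

x(1) = 17, x(2) = 16, x(3) = 1, x(4) = 6, x(5) = 13, x(6) = 5, x(7) = 14, x(8) = 6, x(9) = 2, x(10) = 13, x(11) = 10, x(12) = 18, x(13) = 4, x(14) = 8, x(15) = 14, x(16) = 18, x(17) = 20, x(18) = 4, x(19) = 16, x(20) = 12, x(21) = 19, x(22) = 17, x(23) = 14, x(24) = 12, x(25) = 11, x(26) = 19, x(27) = 13, x(28) = 15, x(29) = 1, x(30) = 2, x(31) = 14, x(32) = 15, x(33) = 5, x(34) = 1, x(35) = 4, x(36) = 3, x(37) = 10, x(38) = 20, x(39) = 14, x(40) = 3, x(41) = 8, x(42) = 10, x(43) = 19, x(44) = 9, x(45) = 16, x(46) = 11, x(47) = 14, x(48) = 9, x(49) = 17, x(50) = 16.
The sequence repeats with period 48.
(3673 - 1) mod 48 = 24, so x(3673) = x(25) = 11.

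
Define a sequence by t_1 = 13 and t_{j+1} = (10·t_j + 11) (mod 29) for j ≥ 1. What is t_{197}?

We have t_1 = 13; t_2 = 25; t_3 = 0; t_4 = 11; t_5 = 5; t_6 = 3; t_7 = 12; t_8 = 15; t_9 = 16; t_{10} = 26; t_{11} = 10; t_{12} = 24; t_{13} = 19; t_{14} = 27; t_{15} = 20; t_{16} = 8; t_{17} = 4; t_{18} = 22; t_{19} = 28; t_{20} = 1; t_{21} = 21; t_{22} = 18; t_{23} = 17; t_{24} = 7; t_{25} = 23; t_{26} = 9; t_{27} = 14; t_{28} = 6; t_{29} = 13.
The sequence repeats with period 28.
(197 - 1) mod 28 = 0, so t_{197} = t_1 = 13.

13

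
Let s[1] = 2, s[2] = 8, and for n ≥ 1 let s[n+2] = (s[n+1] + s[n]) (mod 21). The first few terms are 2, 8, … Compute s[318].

We have s[1] = 2,  s[2] = 8,  s[3] = 10,  s[4] = 18,  s[5] = 7,  s[6] = 4,  s[7] = 11,  s[8] = 15,  s[9] = 5,  s[10] = 20,  s[11] = 4,  s[12] = 3,  s[13] = 7,  s[14] = 10,  s[15] = 17,  s[16] = 6,  s[17] = 2,  s[18] = 8.
Since (s[17], s[18]) = (s[1], s[2]) = (2, 8) (two consecutive terms determine the rest), the sequence is periodic with period 16.
(318 - 1) mod 16 = 13, so s[318] = s[14] = 10.

10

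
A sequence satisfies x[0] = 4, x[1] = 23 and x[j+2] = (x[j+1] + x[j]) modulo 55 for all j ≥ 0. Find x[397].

34

We have x[0] = 4, x[1] = 23, x[2] = 27, x[3] = 50, x[4] = 22, x[5] = 17, x[6] = 39, x[7] = 1, x[8] = 40, x[9] = 41, x[10] = 26, x[11] = 12, x[12] = 38, x[13] = 50, x[14] = 33, x[15] = 28, x[16] = 6, x[17] = 34, x[18] = 40, x[19] = 19, x[20] = 4, x[21] = 23.
The sequence repeats with period 20.
So x[397] = x[0 + ((397-0) mod 20)] = x[17] = 34.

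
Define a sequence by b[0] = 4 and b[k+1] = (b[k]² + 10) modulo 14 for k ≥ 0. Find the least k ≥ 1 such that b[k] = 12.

1

Computing terms: b[0] = 4,  b[1] = 12,  b[2] = 0,  b[3] = 10,  b[4] = 12.
Since b[4] = b[1] = 12, the sequence is eventually periodic: after a pre-period of length 1 it cycles with period 3.
The value 12 first appears (with k ≥ 1) at b[1].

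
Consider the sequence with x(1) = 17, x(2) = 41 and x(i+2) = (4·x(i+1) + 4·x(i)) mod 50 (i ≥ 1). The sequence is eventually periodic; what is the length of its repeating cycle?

15

We have x(1) = 17; x(2) = 41; x(3) = 32; x(4) = 42; x(5) = 46; x(6) = 2; x(7) = 42; x(8) = 26; x(9) = 22; x(10) = 42; x(11) = 6; x(12) = 42; x(13) = 42; x(14) = 36; x(15) = 12; x(16) = 42; x(17) = 16; x(18) = 32; x(19) = 42.
Since (x(18), x(19)) = (x(3), x(4)) = (32, 42) (two consecutive terms determine the rest), the sequence is eventually periodic: after a pre-period of length 2 it cycles with period 15.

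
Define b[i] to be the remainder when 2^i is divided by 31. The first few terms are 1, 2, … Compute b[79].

16

Computing terms: b[0] = 1; b[1] = 2; b[2] = 4; b[3] = 8; b[4] = 16; b[5] = 1.
The sequence repeats with period 5.
(79 - 0) mod 5 = 4, so b[79] = b[4] = 16.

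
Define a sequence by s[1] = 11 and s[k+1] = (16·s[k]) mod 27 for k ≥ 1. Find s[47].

Listing terms: s[1] = 11, s[2] = 14, s[3] = 8, s[4] = 20, s[5] = 23, s[6] = 17, s[7] = 2, s[8] = 5, s[9] = 26, s[10] = 11.
The sequence repeats with period 9.
(47 - 1) mod 9 = 1, so s[47] = s[2] = 14.

14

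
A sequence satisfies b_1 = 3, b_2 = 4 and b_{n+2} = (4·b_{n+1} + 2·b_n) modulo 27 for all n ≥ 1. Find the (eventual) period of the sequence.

18

Computing terms: b_1 = 3; b_2 = 4; b_3 = 22; b_4 = 15; b_5 = 23; b_6 = 14; b_7 = 21; b_8 = 4; b_9 = 4; b_{10} = 24; b_{11} = 23; b_{12} = 5; b_{13} = 12; b_{14} = 4; b_{15} = 13; b_{16} = 6; b_{17} = 23; b_{18} = 23; b_{19} = 3; b_{20} = 4.
Since (b_{19}, b_{20}) = (b_1, b_2) = (3, 4) (two consecutive terms determine the rest), the sequence is periodic with period 18.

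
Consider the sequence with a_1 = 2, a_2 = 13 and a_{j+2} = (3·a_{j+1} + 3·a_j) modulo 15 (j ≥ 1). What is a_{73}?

12

Listing terms: a_1 = 2,  a_2 = 13,  a_3 = 0,  a_4 = 9,  a_5 = 12,  a_6 = 3,  a_7 = 0,  a_8 = 9.
Since (a_7, a_8) = (a_3, a_4) = (0, 9) (two consecutive terms determine the rest), the sequence is eventually periodic: after a pre-period of length 2 it cycles with period 4.
For j ≥ 3, a_j depends only on (j - 3) mod 4. (73 - 3) mod 4 = 2, so a_{73} = a_5 = 12.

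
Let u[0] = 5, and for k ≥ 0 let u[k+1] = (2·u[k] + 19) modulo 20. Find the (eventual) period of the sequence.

4

u[0] = 5; u[1] = 9; u[2] = 17; u[3] = 13; u[4] = 5.
Since u[4] = u[0] = 5, the sequence is periodic with period 4.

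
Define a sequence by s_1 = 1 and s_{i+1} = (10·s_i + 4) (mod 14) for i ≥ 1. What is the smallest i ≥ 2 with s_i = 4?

3

Listing terms: s_1 = 1,  s_2 = 0,  s_3 = 4,  s_4 = 2,  s_5 = 10,  s_6 = 6,  s_7 = 8,  s_8 = 0.
Since s_8 = s_2 = 0, the sequence is eventually periodic: after a pre-period of length 1 it cycles with period 6.
The value 4 first appears (with i ≥ 2) at s_3.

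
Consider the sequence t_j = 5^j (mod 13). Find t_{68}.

We have t_0 = 1; t_1 = 5; t_2 = 12; t_3 = 8; t_4 = 1.
The sequence repeats with period 4.
So t_{68} = t_{0 + ((68-0) mod 4)} = t_0 = 1.

1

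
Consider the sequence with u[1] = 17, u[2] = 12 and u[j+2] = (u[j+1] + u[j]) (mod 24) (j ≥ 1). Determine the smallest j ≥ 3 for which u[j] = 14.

Computing terms: u[1] = 17; u[2] = 12; u[3] = 5; u[4] = 17; u[5] = 22; u[6] = 15; u[7] = 13; u[8] = 4; u[9] = 17; u[10] = 21; u[11] = 14; u[12] = 11; u[13] = 1; u[14] = 12; u[15] = 13; u[16] = 1; u[17] = 14; u[18] = 15; u[19] = 5; u[20] = 20; u[21] = 1; u[22] = 21; u[23] = 22; u[24] = 19; u[25] = 17; u[26] = 12.
Since (u[25], u[26]) = (u[1], u[2]) = (17, 12) (two consecutive terms determine the rest), the sequence is periodic with period 24.
The value 14 first appears (with j ≥ 3) at u[11].

11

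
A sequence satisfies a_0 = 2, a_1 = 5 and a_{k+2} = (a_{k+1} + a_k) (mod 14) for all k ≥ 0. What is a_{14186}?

7

We have a_0 = 2, a_1 = 5, a_2 = 7, a_3 = 12, a_4 = 5, a_5 = 3, a_6 = 8, a_7 = 11, a_8 = 5, a_9 = 2, a_{10} = 7, a_{11} = 9, a_{12} = 2, a_{13} = 11, a_{14} = 13, a_{15} = 10, a_{16} = 9, a_{17} = 5, a_{18} = 0, a_{19} = 5, a_{20} = 5, a_{21} = 10, a_{22} = 1, a_{23} = 11, a_{24} = 12, a_{25} = 9, a_{26} = 7, a_{27} = 2, a_{28} = 9, a_{29} = 11, a_{30} = 6, a_{31} = 3, a_{32} = 9, a_{33} = 12, a_{34} = 7, a_{35} = 5, a_{36} = 12, a_{37} = 3, a_{38} = 1, a_{39} = 4, a_{40} = 5, a_{41} = 9, a_{42} = 0, a_{43} = 9, a_{44} = 9, a_{45} = 4, a_{46} = 13, a_{47} = 3, a_{48} = 2, a_{49} = 5.
Since (a_{48}, a_{49}) = (a_0, a_1) = (2, 5) (two consecutive terms determine the rest), the sequence is periodic with period 48.
So a_{14186} = a_{0 + ((14186-0) mod 48)} = a_{26} = 7.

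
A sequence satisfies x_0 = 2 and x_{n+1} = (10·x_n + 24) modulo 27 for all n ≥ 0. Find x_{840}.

20

Computing terms: x_0 = 2, x_1 = 17, x_2 = 5, x_3 = 20, x_4 = 8, x_5 = 23, x_6 = 11, x_7 = 26, x_8 = 14, x_9 = 2.
Since x_9 = x_0 = 2, the sequence is periodic with period 9.
So x_{840} = x_{0 + ((840-0) mod 9)} = x_3 = 20.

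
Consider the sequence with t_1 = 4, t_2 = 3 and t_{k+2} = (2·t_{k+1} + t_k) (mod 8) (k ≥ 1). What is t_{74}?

3

t_1 = 4; t_2 = 3; t_3 = 2; t_4 = 7; t_5 = 0; t_6 = 7; t_7 = 6; t_8 = 3; t_9 = 4; t_{10} = 3.
Since (t_9, t_{10}) = (t_1, t_2) = (4, 3) (two consecutive terms determine the rest), the sequence is periodic with period 8.
So t_{74} = t_{1 + ((74-1) mod 8)} = t_2 = 3.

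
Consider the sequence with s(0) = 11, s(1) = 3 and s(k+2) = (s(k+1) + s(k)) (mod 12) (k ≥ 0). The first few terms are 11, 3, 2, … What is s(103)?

7

Computing terms: s(0) = 11, s(1) = 3, s(2) = 2, s(3) = 5, s(4) = 7, s(5) = 0, s(6) = 7, s(7) = 7, s(8) = 2, s(9) = 9, s(10) = 11, s(11) = 8, s(12) = 7, s(13) = 3, s(14) = 10, s(15) = 1, s(16) = 11, s(17) = 0, s(18) = 11, s(19) = 11, s(20) = 10, s(21) = 9, s(22) = 7, s(23) = 4, s(24) = 11, s(25) = 3.
The sequence repeats with period 24.
(103 - 0) mod 24 = 7, so s(103) = s(7) = 7.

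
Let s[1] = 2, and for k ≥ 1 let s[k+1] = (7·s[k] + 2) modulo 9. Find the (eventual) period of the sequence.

9

We have s[1] = 2, s[2] = 7, s[3] = 6, s[4] = 8, s[5] = 4, s[6] = 3, s[7] = 5, s[8] = 1, s[9] = 0, s[10] = 2.
The sequence repeats with period 9.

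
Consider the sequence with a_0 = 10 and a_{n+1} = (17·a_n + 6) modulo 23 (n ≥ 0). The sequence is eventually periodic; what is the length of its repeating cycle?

Listing terms: a_0 = 10, a_1 = 15, a_2 = 8, a_3 = 4, a_4 = 5, a_5 = 22, a_6 = 12, a_7 = 3, a_8 = 11, a_9 = 9, a_{10} = 21, a_{11} = 18, a_{12} = 13, a_{13} = 20, a_{14} = 1, a_{15} = 0, a_{16} = 6, a_{17} = 16, a_{18} = 2, a_{19} = 17, a_{20} = 19, a_{21} = 7, a_{22} = 10.
The sequence repeats with period 22.

22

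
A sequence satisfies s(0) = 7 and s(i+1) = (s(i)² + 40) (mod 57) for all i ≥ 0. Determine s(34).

44

Computing terms: s(0) = 7, s(1) = 32, s(2) = 38, s(3) = 2, s(4) = 44, s(5) = 38.
Since s(5) = s(2) = 38, the sequence is eventually periodic: after a pre-period of length 2 it cycles with period 3.
For i ≥ 2, s(i) depends only on (i - 2) mod 3. (34 - 2) mod 3 = 2, so s(34) = s(4) = 44.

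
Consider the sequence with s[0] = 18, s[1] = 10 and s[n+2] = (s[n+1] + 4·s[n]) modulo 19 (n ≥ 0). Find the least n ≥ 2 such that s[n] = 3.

13

We have s[0] = 18, s[1] = 10, s[2] = 6, s[3] = 8, s[4] = 13, s[5] = 7, s[6] = 2, s[7] = 11, s[8] = 0, s[9] = 6, s[10] = 6, s[11] = 11, s[12] = 16, s[13] = 3, s[14] = 10, s[15] = 3, s[16] = 5, s[17] = 17, s[18] = 18, s[19] = 10.
The sequence repeats with period 18.
The value 3 first appears (with n ≥ 2) at s[13].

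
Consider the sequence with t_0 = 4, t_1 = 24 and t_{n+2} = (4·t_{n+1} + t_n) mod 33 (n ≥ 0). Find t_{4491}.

13

Listing terms: t_0 = 4; t_1 = 24; t_2 = 1; t_3 = 28; t_4 = 14; t_5 = 18; t_6 = 20; t_7 = 32; t_8 = 16; t_9 = 30; t_{10} = 4; t_{11} = 13; t_{12} = 23; t_{13} = 6; t_{14} = 14; t_{15} = 29; t_{16} = 31; t_{17} = 21; t_{18} = 16; t_{19} = 19; t_{20} = 26; t_{21} = 24; t_{22} = 23; t_{23} = 17; t_{24} = 25; t_{25} = 18; t_{26} = 31; t_{27} = 10; t_{28} = 5; t_{29} = 30; t_{30} = 26; t_{31} = 2; t_{32} = 1; t_{33} = 6; t_{34} = 25; t_{35} = 7; t_{36} = 20; t_{37} = 21; t_{38} = 5; t_{39} = 8; t_{40} = 4; t_{41} = 24.
The sequence repeats with period 40.
(4491 - 0) mod 40 = 11, so t_{4491} = t_{11} = 13.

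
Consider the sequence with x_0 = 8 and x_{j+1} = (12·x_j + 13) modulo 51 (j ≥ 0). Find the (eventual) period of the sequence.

16

Listing terms: x_0 = 8, x_1 = 7, x_2 = 46, x_3 = 4, x_4 = 10, x_5 = 31, x_6 = 28, x_7 = 43, x_8 = 19, x_9 = 37, x_{10} = 49, x_{11} = 40, x_{12} = 34, x_{13} = 13, x_{14} = 16, x_{15} = 1, x_{16} = 25, x_{17} = 7.
Since x_{17} = x_1 = 7, the sequence is eventually periodic: after a pre-period of length 1 it cycles with period 16.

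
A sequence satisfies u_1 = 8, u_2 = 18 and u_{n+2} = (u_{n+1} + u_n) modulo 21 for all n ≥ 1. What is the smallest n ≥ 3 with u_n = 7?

5

Listing terms: u_1 = 8, u_2 = 18, u_3 = 5, u_4 = 2, u_5 = 7, u_6 = 9, u_7 = 16, u_8 = 4, u_9 = 20, u_{10} = 3, u_{11} = 2, u_{12} = 5, u_{13} = 7, u_{14} = 12, u_{15} = 19, u_{16} = 10, u_{17} = 8, u_{18} = 18.
Since (u_{17}, u_{18}) = (u_1, u_2) = (8, 18) (two consecutive terms determine the rest), the sequence is periodic with period 16.
The value 7 first appears (with n ≥ 3) at u_5.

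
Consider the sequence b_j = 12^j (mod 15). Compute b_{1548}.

6

Listing terms: b_1 = 12,  b_2 = 9,  b_3 = 3,  b_4 = 6,  b_5 = 12.
The sequence repeats with period 4.
So b_{1548} = b_{1 + ((1548-1) mod 4)} = b_4 = 6.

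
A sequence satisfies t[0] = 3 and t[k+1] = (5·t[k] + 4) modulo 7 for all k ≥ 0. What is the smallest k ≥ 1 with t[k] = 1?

Listing terms: t[0] = 3, t[1] = 5, t[2] = 1, t[3] = 2, t[4] = 0, t[5] = 4, t[6] = 3.
The sequence repeats with period 6.
The value 1 first appears (with k ≥ 1) at t[2].

2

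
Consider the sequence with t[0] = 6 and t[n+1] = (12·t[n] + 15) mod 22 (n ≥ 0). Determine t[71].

15

Computing terms: t[0] = 6; t[1] = 21; t[2] = 3; t[3] = 7; t[4] = 11; t[5] = 15; t[6] = 19; t[7] = 1; t[8] = 5; t[9] = 9; t[10] = 13; t[11] = 17; t[12] = 21.
Since t[12] = t[1] = 21, the sequence is eventually periodic: after a pre-period of length 1 it cycles with period 11.
For n ≥ 1, t[n] depends only on (n - 1) mod 11. (71 - 1) mod 11 = 4, so t[71] = t[5] = 15.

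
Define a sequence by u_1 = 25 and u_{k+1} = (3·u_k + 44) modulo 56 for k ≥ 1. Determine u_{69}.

9

We have u_1 = 25; u_2 = 7; u_3 = 9; u_4 = 15; u_5 = 33; u_6 = 31; u_7 = 25.
The sequence repeats with period 6.
So u_{69} = u_{1 + ((69-1) mod 6)} = u_3 = 9.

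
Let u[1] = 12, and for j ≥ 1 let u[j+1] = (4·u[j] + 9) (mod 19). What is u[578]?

Listing terms: u[1] = 12,  u[2] = 0,  u[3] = 9,  u[4] = 7,  u[5] = 18,  u[6] = 5,  u[7] = 10,  u[8] = 11,  u[9] = 15,  u[10] = 12.
The sequence repeats with period 9.
So u[578] = u[1 + ((578-1) mod 9)] = u[2] = 0.

0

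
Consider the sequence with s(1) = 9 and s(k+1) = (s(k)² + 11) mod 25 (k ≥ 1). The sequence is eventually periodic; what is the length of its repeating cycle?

3

s(1) = 9,  s(2) = 17,  s(3) = 0,  s(4) = 11,  s(5) = 7,  s(6) = 10,  s(7) = 11.
Since s(7) = s(4) = 11, the sequence is eventually periodic: after a pre-period of length 3 it cycles with period 3.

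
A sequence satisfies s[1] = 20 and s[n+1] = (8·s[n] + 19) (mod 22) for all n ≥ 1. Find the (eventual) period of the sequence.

10

s[1] = 20, s[2] = 3, s[3] = 21, s[4] = 11, s[5] = 19, s[6] = 17, s[7] = 1, s[8] = 5, s[9] = 15, s[10] = 7, s[11] = 9, s[12] = 3.
Since s[12] = s[2] = 3, the sequence is eventually periodic: after a pre-period of length 1 it cycles with period 10.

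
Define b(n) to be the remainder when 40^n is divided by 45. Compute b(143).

We have b(0) = 1, b(1) = 40, b(2) = 25, b(3) = 10, b(4) = 40.
Since b(4) = b(1) = 40, the sequence is eventually periodic: after a pre-period of length 1 it cycles with period 3.
For n ≥ 1, b(n) depends only on (n - 1) mod 3. (143 - 1) mod 3 = 1, so b(143) = b(2) = 25.

25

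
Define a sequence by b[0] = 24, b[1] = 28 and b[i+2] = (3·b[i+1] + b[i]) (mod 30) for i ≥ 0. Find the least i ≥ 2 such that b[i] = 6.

6

Computing terms: b[0] = 24; b[1] = 28; b[2] = 18; b[3] = 22; b[4] = 24; b[5] = 4; b[6] = 6; b[7] = 22; b[8] = 12; b[9] = 28; b[10] = 6; b[11] = 16; b[12] = 24; b[13] = 28.
The sequence repeats with period 12.
The value 6 first appears (with i ≥ 2) at b[6].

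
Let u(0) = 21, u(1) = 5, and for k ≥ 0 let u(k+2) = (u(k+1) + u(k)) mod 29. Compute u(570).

3

We have u(0) = 21,  u(1) = 5,  u(2) = 26,  u(3) = 2,  u(4) = 28,  u(5) = 1,  u(6) = 0,  u(7) = 1,  u(8) = 1,  u(9) = 2,  u(10) = 3,  u(11) = 5,  u(12) = 8,  u(13) = 13,  u(14) = 21,  u(15) = 5.
The sequence repeats with period 14.
(570 - 0) mod 14 = 10, so u(570) = u(10) = 3.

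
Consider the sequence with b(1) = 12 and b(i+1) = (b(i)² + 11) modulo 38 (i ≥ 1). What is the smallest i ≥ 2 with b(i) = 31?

b(1) = 12; b(2) = 3; b(3) = 20; b(4) = 31; b(5) = 22; b(6) = 1; b(7) = 12.
Since b(7) = b(1) = 12, the sequence is periodic with period 6.
The value 31 first appears (with i ≥ 2) at b(4).

4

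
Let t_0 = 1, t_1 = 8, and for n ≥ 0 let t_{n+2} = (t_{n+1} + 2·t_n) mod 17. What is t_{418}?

10

t_0 = 1, t_1 = 8, t_2 = 10, t_3 = 9, t_4 = 12, t_5 = 13, t_6 = 3, t_7 = 12, t_8 = 1, t_9 = 8.
Since (t_8, t_9) = (t_0, t_1) = (1, 8) (two consecutive terms determine the rest), the sequence is periodic with period 8.
So t_{418} = t_{0 + ((418-0) mod 8)} = t_2 = 10.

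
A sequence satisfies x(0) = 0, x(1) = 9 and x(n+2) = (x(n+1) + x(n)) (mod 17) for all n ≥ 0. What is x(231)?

16

Computing terms: x(0) = 0; x(1) = 9; x(2) = 9; x(3) = 1; x(4) = 10; x(5) = 11; x(6) = 4; x(7) = 15; x(8) = 2; x(9) = 0; x(10) = 2; x(11) = 2; x(12) = 4; x(13) = 6; x(14) = 10; x(15) = 16; x(16) = 9; x(17) = 8; x(18) = 0; x(19) = 8; x(20) = 8; x(21) = 16; x(22) = 7; x(23) = 6; x(24) = 13; x(25) = 2; x(26) = 15; x(27) = 0; x(28) = 15; x(29) = 15; x(30) = 13; x(31) = 11; x(32) = 7; x(33) = 1; x(34) = 8; x(35) = 9; x(36) = 0; x(37) = 9.
The sequence repeats with period 36.
(231 - 0) mod 36 = 15, so x(231) = x(15) = 16.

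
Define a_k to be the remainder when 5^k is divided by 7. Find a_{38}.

Computing terms: a_1 = 5; a_2 = 4; a_3 = 6; a_4 = 2; a_5 = 3; a_6 = 1; a_7 = 5.
Since a_7 = a_1 = 5, the sequence is periodic with period 6.
So a_{38} = a_{1 + ((38-1) mod 6)} = a_2 = 4.

4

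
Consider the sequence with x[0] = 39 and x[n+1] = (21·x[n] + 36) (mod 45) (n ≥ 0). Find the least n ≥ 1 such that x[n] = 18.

4

Computing terms: x[0] = 39; x[1] = 0; x[2] = 36; x[3] = 27; x[4] = 18; x[5] = 9; x[6] = 0.
Since x[6] = x[1] = 0, the sequence is eventually periodic: after a pre-period of length 1 it cycles with period 5.
The value 18 first appears (with n ≥ 1) at x[4].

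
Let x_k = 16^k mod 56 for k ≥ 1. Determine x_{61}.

x_1 = 16,  x_2 = 32,  x_3 = 8,  x_4 = 16.
The sequence repeats with period 3.
So x_{61} = x_{1 + ((61-1) mod 3)} = x_1 = 16.

16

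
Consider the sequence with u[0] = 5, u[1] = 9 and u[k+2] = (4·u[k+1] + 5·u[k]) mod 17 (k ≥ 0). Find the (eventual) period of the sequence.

16

Computing terms: u[0] = 5; u[1] = 9; u[2] = 10; u[3] = 0; u[4] = 16; u[5] = 13; u[6] = 13; u[7] = 15; u[8] = 6; u[9] = 14; u[10] = 1; u[11] = 6; u[12] = 12; u[13] = 10; u[14] = 15; u[15] = 8; u[16] = 5; u[17] = 9.
The sequence repeats with period 16.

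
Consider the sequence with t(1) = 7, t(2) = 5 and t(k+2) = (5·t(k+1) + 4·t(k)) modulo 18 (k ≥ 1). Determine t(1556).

Listing terms: t(1) = 7, t(2) = 5, t(3) = 17, t(4) = 15, t(5) = 17, t(6) = 1, t(7) = 1, t(8) = 9, t(9) = 13, t(10) = 11, t(11) = 17, t(12) = 3, t(13) = 11, t(14) = 13, t(15) = 1, t(16) = 3, t(17) = 1, t(18) = 17, t(19) = 17, t(20) = 9, t(21) = 5, t(22) = 7, t(23) = 1, t(24) = 15, t(25) = 7, t(26) = 5.
The sequence repeats with period 24.
(1556 - 1) mod 24 = 19, so t(1556) = t(20) = 9.

9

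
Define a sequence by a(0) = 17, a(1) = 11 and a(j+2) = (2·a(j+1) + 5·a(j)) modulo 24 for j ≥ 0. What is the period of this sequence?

a(0) = 17,  a(1) = 11,  a(2) = 11,  a(3) = 5,  a(4) = 17,  a(5) = 11.
Since (a(4), a(5)) = (a(0), a(1)) = (17, 11) (two consecutive terms determine the rest), the sequence is periodic with period 4.

4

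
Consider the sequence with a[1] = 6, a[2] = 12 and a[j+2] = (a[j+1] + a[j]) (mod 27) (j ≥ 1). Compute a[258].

3

Computing terms: a[1] = 6, a[2] = 12, a[3] = 18, a[4] = 3, a[5] = 21, a[6] = 24, a[7] = 18, a[8] = 15, a[9] = 6, a[10] = 21, a[11] = 0, a[12] = 21, a[13] = 21, a[14] = 15, a[15] = 9, a[16] = 24, a[17] = 6, a[18] = 3, a[19] = 9, a[20] = 12, a[21] = 21, a[22] = 6, a[23] = 0, a[24] = 6, a[25] = 6, a[26] = 12.
The sequence repeats with period 24.
(258 - 1) mod 24 = 17, so a[258] = a[18] = 3.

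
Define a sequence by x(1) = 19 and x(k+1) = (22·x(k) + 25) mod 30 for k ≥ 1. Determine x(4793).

Computing terms: x(1) = 19, x(2) = 23, x(3) = 21, x(4) = 7, x(5) = 29, x(6) = 3, x(7) = 1, x(8) = 17, x(9) = 9, x(10) = 13, x(11) = 11, x(12) = 27, x(13) = 19.
The sequence repeats with period 12.
So x(4793) = x(1 + ((4793-1) mod 12)) = x(5) = 29.

29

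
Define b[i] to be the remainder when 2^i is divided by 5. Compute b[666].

4

Computing terms: b[1] = 2,  b[2] = 4,  b[3] = 3,  b[4] = 1,  b[5] = 2.
Since b[5] = b[1] = 2, the sequence is periodic with period 4.
(666 - 1) mod 4 = 1, so b[666] = b[2] = 4.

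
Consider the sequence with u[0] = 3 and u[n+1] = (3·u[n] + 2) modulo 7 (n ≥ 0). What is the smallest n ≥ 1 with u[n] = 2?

3

u[0] = 3, u[1] = 4, u[2] = 0, u[3] = 2, u[4] = 1, u[5] = 5, u[6] = 3.
Since u[6] = u[0] = 3, the sequence is periodic with period 6.
The value 2 first appears (with n ≥ 1) at u[3].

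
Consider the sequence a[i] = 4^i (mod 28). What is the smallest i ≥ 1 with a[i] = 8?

Computing terms: a[0] = 1,  a[1] = 4,  a[2] = 16,  a[3] = 8,  a[4] = 4.
Since a[4] = a[1] = 4, the sequence is eventually periodic: after a pre-period of length 1 it cycles with period 3.
The value 8 first appears (with i ≥ 1) at a[3].

3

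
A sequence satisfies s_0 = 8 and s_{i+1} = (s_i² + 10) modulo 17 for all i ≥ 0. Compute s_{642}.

Listing terms: s_0 = 8; s_1 = 6; s_2 = 12; s_3 = 1; s_4 = 11; s_5 = 12.
Since s_5 = s_2 = 12, the sequence is eventually periodic: after a pre-period of length 2 it cycles with period 3.
For i ≥ 2, s_i depends only on (i - 2) mod 3. (642 - 2) mod 3 = 1, so s_{642} = s_3 = 1.

1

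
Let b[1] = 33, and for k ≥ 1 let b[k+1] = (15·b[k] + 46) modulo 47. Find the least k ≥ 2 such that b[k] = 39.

Listing terms: b[1] = 33,  b[2] = 24,  b[3] = 30,  b[4] = 26,  b[5] = 13,  b[6] = 6,  b[7] = 42,  b[8] = 18,  b[9] = 34,  b[10] = 39,  b[11] = 20,  b[12] = 17,  b[13] = 19,  b[14] = 2,  b[15] = 29,  b[16] = 11,  b[17] = 23,  b[18] = 15,  b[19] = 36,  b[20] = 22,  b[21] = 0,  b[22] = 46,  b[23] = 31,  b[24] = 41,  b[25] = 3,  b[26] = 44,  b[27] = 1,  b[28] = 14,  b[29] = 21,  b[30] = 32,  b[31] = 9,  b[32] = 40,  b[33] = 35,  b[34] = 7,  b[35] = 10,  b[36] = 8,  b[37] = 25,  b[38] = 45,  b[39] = 16,  b[40] = 4,  b[41] = 12,  b[42] = 38,  b[43] = 5,  b[44] = 27,  b[45] = 28,  b[46] = 43,  b[47] = 33.
Since b[47] = b[1] = 33, the sequence is periodic with period 46.
The value 39 first appears (with k ≥ 2) at b[10].

10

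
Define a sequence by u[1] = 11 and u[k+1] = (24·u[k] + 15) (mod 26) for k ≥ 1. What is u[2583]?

3

Computing terms: u[1] = 11; u[2] = 19; u[3] = 3; u[4] = 9; u[5] = 23; u[6] = 21; u[7] = 25; u[8] = 17; u[9] = 7; u[10] = 1; u[11] = 13; u[12] = 15; u[13] = 11.
The sequence repeats with period 12.
So u[2583] = u[1 + ((2583-1) mod 12)] = u[3] = 3.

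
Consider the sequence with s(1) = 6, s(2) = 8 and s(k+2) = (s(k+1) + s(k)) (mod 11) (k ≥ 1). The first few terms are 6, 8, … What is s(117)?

6

Listing terms: s(1) = 6; s(2) = 8; s(3) = 3; s(4) = 0; s(5) = 3; s(6) = 3; s(7) = 6; s(8) = 9; s(9) = 4; s(10) = 2; s(11) = 6; s(12) = 8.
Since (s(11), s(12)) = (s(1), s(2)) = (6, 8) (two consecutive terms determine the rest), the sequence is periodic with period 10.
(117 - 1) mod 10 = 6, so s(117) = s(7) = 6.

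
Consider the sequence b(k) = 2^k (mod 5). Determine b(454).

4

b(0) = 1; b(1) = 2; b(2) = 4; b(3) = 3; b(4) = 1.
Since b(4) = b(0) = 1, the sequence is periodic with period 4.
(454 - 0) mod 4 = 2, so b(454) = b(2) = 4.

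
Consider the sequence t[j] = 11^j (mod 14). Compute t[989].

9

t[0] = 1; t[1] = 11; t[2] = 9; t[3] = 1.
Since t[3] = t[0] = 1, the sequence is periodic with period 3.
(989 - 0) mod 3 = 2, so t[989] = t[2] = 9.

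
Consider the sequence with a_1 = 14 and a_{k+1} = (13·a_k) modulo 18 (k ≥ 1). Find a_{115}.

14

a_1 = 14,  a_2 = 2,  a_3 = 8,  a_4 = 14.
The sequence repeats with period 3.
So a_{115} = a_{1 + ((115-1) mod 3)} = a_1 = 14.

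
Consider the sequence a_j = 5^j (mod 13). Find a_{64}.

1

Computing terms: a_1 = 5; a_2 = 12; a_3 = 8; a_4 = 1; a_5 = 5.
The sequence repeats with period 4.
(64 - 1) mod 4 = 3, so a_{64} = a_4 = 1.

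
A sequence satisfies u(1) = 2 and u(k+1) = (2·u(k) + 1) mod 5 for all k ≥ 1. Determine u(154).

0

Listing terms: u(1) = 2, u(2) = 0, u(3) = 1, u(4) = 3, u(5) = 2.
Since u(5) = u(1) = 2, the sequence is periodic with period 4.
So u(154) = u(1 + ((154-1) mod 4)) = u(2) = 0.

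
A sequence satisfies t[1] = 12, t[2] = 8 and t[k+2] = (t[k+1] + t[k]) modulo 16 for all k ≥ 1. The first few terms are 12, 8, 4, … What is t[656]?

t[1] = 12, t[2] = 8, t[3] = 4, t[4] = 12, t[5] = 0, t[6] = 12, t[7] = 12, t[8] = 8.
The sequence repeats with period 6.
So t[656] = t[1 + ((656-1) mod 6)] = t[2] = 8.

8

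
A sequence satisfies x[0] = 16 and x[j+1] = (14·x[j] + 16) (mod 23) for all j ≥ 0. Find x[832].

x[0] = 16, x[1] = 10, x[2] = 18, x[3] = 15, x[4] = 19, x[5] = 6, x[6] = 8, x[7] = 13, x[8] = 14, x[9] = 5, x[10] = 17, x[11] = 1, x[12] = 7, x[13] = 22, x[14] = 2, x[15] = 21, x[16] = 11, x[17] = 9, x[18] = 4, x[19] = 3, x[20] = 12, x[21] = 0, x[22] = 16.
The sequence repeats with period 22.
So x[832] = x[0 + ((832-0) mod 22)] = x[18] = 4.

4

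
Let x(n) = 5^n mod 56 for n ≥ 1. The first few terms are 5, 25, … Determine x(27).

13

We have x(1) = 5; x(2) = 25; x(3) = 13; x(4) = 9; x(5) = 45; x(6) = 1; x(7) = 5.
Since x(7) = x(1) = 5, the sequence is periodic with period 6.
(27 - 1) mod 6 = 2, so x(27) = x(3) = 13.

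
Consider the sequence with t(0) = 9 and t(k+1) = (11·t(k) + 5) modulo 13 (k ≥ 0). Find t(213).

Listing terms: t(0) = 9, t(1) = 0, t(2) = 5, t(3) = 8, t(4) = 2, t(5) = 1, t(6) = 3, t(7) = 12, t(8) = 7, t(9) = 4, t(10) = 10, t(11) = 11, t(12) = 9.
The sequence repeats with period 12.
So t(213) = t(0 + ((213-0) mod 12)) = t(9) = 4.

4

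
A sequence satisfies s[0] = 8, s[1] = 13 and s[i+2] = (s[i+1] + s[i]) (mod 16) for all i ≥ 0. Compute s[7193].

We have s[0] = 8; s[1] = 13; s[2] = 5; s[3] = 2; s[4] = 7; s[5] = 9; s[6] = 0; s[7] = 9; s[8] = 9; s[9] = 2; s[10] = 11; s[11] = 13; s[12] = 8; s[13] = 5; s[14] = 13; s[15] = 2; s[16] = 15; s[17] = 1; s[18] = 0; s[19] = 1; s[20] = 1; s[21] = 2; s[22] = 3; s[23] = 5; s[24] = 8; s[25] = 13.
Since (s[24], s[25]) = (s[0], s[1]) = (8, 13) (two consecutive terms determine the rest), the sequence is periodic with period 24.
So s[7193] = s[0 + ((7193-0) mod 24)] = s[17] = 1.

1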